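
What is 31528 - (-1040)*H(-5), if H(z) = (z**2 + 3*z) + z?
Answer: 36728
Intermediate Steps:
H(z) = z**2 + 4*z
31528 - (-1040)*H(-5) = 31528 - (-1040)*(-5*(4 - 5)) = 31528 - (-1040)*(-5*(-1)) = 31528 - (-1040)*5 = 31528 - 1*(-5200) = 31528 + 5200 = 36728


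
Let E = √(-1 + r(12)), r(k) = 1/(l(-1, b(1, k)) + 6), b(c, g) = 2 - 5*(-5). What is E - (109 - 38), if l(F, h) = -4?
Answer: -71 + I*√2/2 ≈ -71.0 + 0.70711*I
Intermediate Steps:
b(c, g) = 27 (b(c, g) = 2 + 25 = 27)
r(k) = ½ (r(k) = 1/(-4 + 6) = 1/2 = ½)
E = I*√2/2 (E = √(-1 + ½) = √(-½) = I*√2/2 ≈ 0.70711*I)
E - (109 - 38) = I*√2/2 - (109 - 38) = I*√2/2 - 1*71 = I*√2/2 - 71 = -71 + I*√2/2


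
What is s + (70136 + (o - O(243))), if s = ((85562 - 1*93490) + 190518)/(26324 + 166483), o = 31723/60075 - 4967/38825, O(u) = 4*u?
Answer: 15360012690562096/222076709325 ≈ 69165.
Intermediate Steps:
o = 37330118/93296475 (o = 31723*(1/60075) - 4967*1/38825 = 31723/60075 - 4967/38825 = 37330118/93296475 ≈ 0.40012)
s = 182590/192807 (s = ((85562 - 93490) + 190518)/192807 = (-7928 + 190518)*(1/192807) = 182590*(1/192807) = 182590/192807 ≈ 0.94701)
s + (70136 + (o - O(243))) = 182590/192807 + (70136 + (37330118/93296475 - 4*243)) = 182590/192807 + (70136 + (37330118/93296475 - 1*972)) = 182590/192807 + (70136 + (37330118/93296475 - 972)) = 182590/192807 + (70136 - 90646843582/93296475) = 182590/192807 + 6452794727018/93296475 = 15360012690562096/222076709325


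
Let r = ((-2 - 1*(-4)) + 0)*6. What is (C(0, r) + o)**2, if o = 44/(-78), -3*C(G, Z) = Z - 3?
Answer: 19321/1521 ≈ 12.703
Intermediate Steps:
r = 12 (r = ((-2 + 4) + 0)*6 = (2 + 0)*6 = 2*6 = 12)
C(G, Z) = 1 - Z/3 (C(G, Z) = -(Z - 3)/3 = -(-3 + Z)/3 = 1 - Z/3)
o = -22/39 (o = 44*(-1/78) = -22/39 ≈ -0.56410)
(C(0, r) + o)**2 = ((1 - 1/3*12) - 22/39)**2 = ((1 - 4) - 22/39)**2 = (-3 - 22/39)**2 = (-139/39)**2 = 19321/1521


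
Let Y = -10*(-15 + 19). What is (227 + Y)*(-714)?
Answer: -133518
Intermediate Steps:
Y = -40 (Y = -10*4 = -40)
(227 + Y)*(-714) = (227 - 40)*(-714) = 187*(-714) = -133518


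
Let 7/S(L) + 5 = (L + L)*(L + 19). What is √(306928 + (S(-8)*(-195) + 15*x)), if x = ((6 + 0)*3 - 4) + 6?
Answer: √10065343573/181 ≈ 554.29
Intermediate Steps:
x = 20 (x = (6*3 - 4) + 6 = (18 - 4) + 6 = 14 + 6 = 20)
S(L) = 7/(-5 + 2*L*(19 + L)) (S(L) = 7/(-5 + (L + L)*(L + 19)) = 7/(-5 + (2*L)*(19 + L)) = 7/(-5 + 2*L*(19 + L)))
√(306928 + (S(-8)*(-195) + 15*x)) = √(306928 + ((7/(-5 + 2*(-8)² + 38*(-8)))*(-195) + 15*20)) = √(306928 + ((7/(-5 + 2*64 - 304))*(-195) + 300)) = √(306928 + ((7/(-5 + 128 - 304))*(-195) + 300)) = √(306928 + ((7/(-181))*(-195) + 300)) = √(306928 + ((7*(-1/181))*(-195) + 300)) = √(306928 + (-7/181*(-195) + 300)) = √(306928 + (1365/181 + 300)) = √(306928 + 55665/181) = √(55609633/181) = √10065343573/181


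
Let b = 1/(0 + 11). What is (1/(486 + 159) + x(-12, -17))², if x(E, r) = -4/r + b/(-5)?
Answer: 695587876/14547978225 ≈ 0.047813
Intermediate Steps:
b = 1/11 ≈ 0.090909
x(E, r) = -1/55 - 4/r (x(E, r) = -4/r + (1/11)/(-5) = -4/r + (1/11)*(-⅕) = -4/r - 1/55 = -1/55 - 4/r)
(1/(486 + 159) + x(-12, -17))² = (1/(486 + 159) + (1/55)*(-220 - 1*(-17))/(-17))² = (1/645 + (1/55)*(-1/17)*(-220 + 17))² = (1/645 + (1/55)*(-1/17)*(-203))² = (1/645 + 203/935)² = (26374/120615)² = 695587876/14547978225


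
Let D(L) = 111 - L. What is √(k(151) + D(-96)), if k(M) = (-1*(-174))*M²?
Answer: √3967581 ≈ 1991.9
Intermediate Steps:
k(M) = 174*M²
√(k(151) + D(-96)) = √(174*151² + (111 - 1*(-96))) = √(174*22801 + (111 + 96)) = √(3967374 + 207) = √3967581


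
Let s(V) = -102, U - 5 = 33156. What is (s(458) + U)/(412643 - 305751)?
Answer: 33059/106892 ≈ 0.30927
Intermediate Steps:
U = 33161 (U = 5 + 33156 = 33161)
(s(458) + U)/(412643 - 305751) = (-102 + 33161)/(412643 - 305751) = 33059/106892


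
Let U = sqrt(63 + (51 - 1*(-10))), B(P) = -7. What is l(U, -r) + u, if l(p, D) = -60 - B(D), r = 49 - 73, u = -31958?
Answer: -32011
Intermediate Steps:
U = 2*sqrt(31) (U = sqrt(63 + (51 + 10)) = sqrt(63 + 61) = sqrt(124) = 2*sqrt(31) ≈ 11.136)
r = -24
l(p, D) = -53 (l(p, D) = -60 - 1*(-7) = -60 + 7 = -53)
l(U, -r) + u = -53 - 31958 = -32011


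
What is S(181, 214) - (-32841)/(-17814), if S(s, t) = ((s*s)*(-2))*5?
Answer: -1945359127/5938 ≈ -3.2761e+5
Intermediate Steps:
S(s, t) = -10*s² (S(s, t) = (s²*(-2))*5 = -2*s²*5 = -10*s²)
S(181, 214) - (-32841)/(-17814) = -10*181² - (-32841)/(-17814) = -10*32761 - (-32841)*(-1)/17814 = -327610 - 1*10947/5938 = -327610 - 10947/5938 = -1945359127/5938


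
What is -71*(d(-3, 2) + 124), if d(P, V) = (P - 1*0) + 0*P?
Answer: -8591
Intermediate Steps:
d(P, V) = P (d(P, V) = (P + 0) + 0 = P + 0 = P)
-71*(d(-3, 2) + 124) = -71*(-3 + 124) = -71*121 = -8591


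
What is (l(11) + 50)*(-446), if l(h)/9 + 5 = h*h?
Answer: -487924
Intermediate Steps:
l(h) = -45 + 9*h² (l(h) = -45 + 9*(h*h) = -45 + 9*h²)
(l(11) + 50)*(-446) = ((-45 + 9*11²) + 50)*(-446) = ((-45 + 9*121) + 50)*(-446) = ((-45 + 1089) + 50)*(-446) = (1044 + 50)*(-446) = 1094*(-446) = -487924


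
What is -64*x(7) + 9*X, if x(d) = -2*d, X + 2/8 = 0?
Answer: 3575/4 ≈ 893.75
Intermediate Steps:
X = -1/4 (X = -1/4 + 0 = -1/4 ≈ -0.25000)
-64*x(7) + 9*X = -(-128)*7 + 9*(-1/4) = -64*(-14) - 9/4 = 896 - 9/4 = 3575/4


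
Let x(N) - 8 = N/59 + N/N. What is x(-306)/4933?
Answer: 225/291047 ≈ 0.00077307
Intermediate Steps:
x(N) = 9 + N/59 (x(N) = 8 + (N/59 + N/N) = 8 + (N*(1/59) + 1) = 8 + (N/59 + 1) = 8 + (1 + N/59) = 9 + N/59)
x(-306)/4933 = (9 + (1/59)*(-306))/4933 = (9 - 306/59)*(1/4933) = (225/59)*(1/4933) = 225/291047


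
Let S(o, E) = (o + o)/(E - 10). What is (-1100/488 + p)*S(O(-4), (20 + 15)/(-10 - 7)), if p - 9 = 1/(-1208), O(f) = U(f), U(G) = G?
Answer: 8449527/1888255 ≈ 4.4748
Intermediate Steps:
O(f) = f
S(o, E) = 2*o/(-10 + E) (S(o, E) = (2*o)/(-10 + E) = 2*o/(-10 + E))
p = 10871/1208 (p = 9 + 1/(-1208) = 9 - 1/1208 = 10871/1208 ≈ 8.9992)
(-1100/488 + p)*S(O(-4), (20 + 15)/(-10 - 7)) = (-1100/488 + 10871/1208)*(2*(-4)/(-10 + (20 + 15)/(-10 - 7))) = (-1100*1/488 + 10871/1208)*(2*(-4)/(-10 + 35/(-17))) = (-275/122 + 10871/1208)*(2*(-4)/(-10 + 35*(-1/17))) = 497031*(2*(-4)/(-10 - 35/17))/73688 = 497031*(2*(-4)/(-205/17))/73688 = 497031*(2*(-4)*(-17/205))/73688 = (497031/73688)*(136/205) = 8449527/1888255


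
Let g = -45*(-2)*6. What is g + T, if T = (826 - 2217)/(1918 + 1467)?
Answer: 1826509/3385 ≈ 539.59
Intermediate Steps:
T = -1391/3385 ≈ -0.41093
g = 540 (g = -15*(-6)*6 = 90*6 = 540)
g + T = 540 - 1391/3385 = 1826509/3385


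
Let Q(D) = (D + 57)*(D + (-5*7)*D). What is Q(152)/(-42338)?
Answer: 540056/21169 ≈ 25.512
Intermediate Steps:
Q(D) = -34*D*(57 + D) (Q(D) = (57 + D)*(D - 35*D) = (57 + D)*(-34*D) = -34*D*(57 + D))
Q(152)/(-42338) = -34*152*(57 + 152)/(-42338) = -34*152*209*(-1/42338) = -1080112*(-1/42338) = 540056/21169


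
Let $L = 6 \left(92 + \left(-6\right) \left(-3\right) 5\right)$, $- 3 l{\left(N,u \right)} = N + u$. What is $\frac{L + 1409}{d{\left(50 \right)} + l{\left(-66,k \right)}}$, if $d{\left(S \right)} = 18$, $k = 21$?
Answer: $\frac{2501}{33} \approx 75.788$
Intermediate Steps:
$l{\left(N,u \right)} = - \frac{N}{3} - \frac{u}{3}$ ($l{\left(N,u \right)} = - \frac{N + u}{3} = - \frac{N}{3} - \frac{u}{3}$)
$L = 1092$ ($L = 6 \left(92 + 18 \cdot 5\right) = 6 \left(92 + 90\right) = 6 \cdot 182 = 1092$)
$\frac{L + 1409}{d{\left(50 \right)} + l{\left(-66,k \right)}} = \frac{1092 + 1409}{18 - -15} = \frac{2501}{18 + \left(22 - 7\right)} = \frac{2501}{18 + 15} = \frac{2501}{33}$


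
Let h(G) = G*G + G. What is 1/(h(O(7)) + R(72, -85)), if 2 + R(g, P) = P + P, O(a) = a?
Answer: -1/116 ≈ -0.0086207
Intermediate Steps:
h(G) = G + G² (h(G) = G² + G = G + G²)
R(g, P) = -2 + 2*P (R(g, P) = -2 + (P + P) = -2 + 2*P)
1/(h(O(7)) + R(72, -85)) = 1/(7*(1 + 7) + (-2 + 2*(-85))) = 1/(7*8 + (-2 - 170)) = 1/(56 - 172) = 1/(-116) = -1/116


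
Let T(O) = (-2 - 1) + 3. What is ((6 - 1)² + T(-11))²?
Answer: 625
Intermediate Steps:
T(O) = 0 (T(O) = -3 + 3 = 0)
((6 - 1)² + T(-11))² = ((6 - 1)² + 0)² = (5² + 0)² = (25 + 0)² = 25² = 625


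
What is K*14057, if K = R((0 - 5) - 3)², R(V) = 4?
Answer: 224912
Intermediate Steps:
K = 16 (K = 4² = 16)
K*14057 = 16*14057 = 224912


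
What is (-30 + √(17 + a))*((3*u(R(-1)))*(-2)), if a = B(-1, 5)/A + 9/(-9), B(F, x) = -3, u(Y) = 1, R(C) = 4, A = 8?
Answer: 180 - 15*√10/2 ≈ 156.28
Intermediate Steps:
a = -11/8 (a = -3/8 + 9/(-9) = -3*⅛ + 9*(-⅑) = -3/8 - 1 = -11/8 ≈ -1.3750)
(-30 + √(17 + a))*((3*u(R(-1)))*(-2)) = (-30 + √(17 - 11/8))*((3*1)*(-2)) = (-30 + √(125/8))*(3*(-2)) = (-30 + 5*√10/4)*(-6) = 180 - 15*√10/2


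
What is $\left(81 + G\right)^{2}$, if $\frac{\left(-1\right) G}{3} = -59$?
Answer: $66564$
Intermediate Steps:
$G = 177$ ($G = \left(-3\right) \left(-59\right) = 177$)
$\left(81 + G\right)^{2} = \left(81 + 177\right)^{2} = 258^{2} = 66564$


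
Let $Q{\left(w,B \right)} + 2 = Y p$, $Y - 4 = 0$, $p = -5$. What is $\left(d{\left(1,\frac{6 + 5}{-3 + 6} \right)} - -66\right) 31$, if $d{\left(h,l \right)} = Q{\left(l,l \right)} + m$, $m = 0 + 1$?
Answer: $1395$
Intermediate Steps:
$Y = 4$ ($Y = 4 + 0 = 4$)
$Q{\left(w,B \right)} = -22$ ($Q{\left(w,B \right)} = -2 + 4 \left(-5\right) = -2 - 20 = -22$)
$m = 1$
$d{\left(h,l \right)} = -21$ ($d{\left(h,l \right)} = -22 + 1 = -21$)
$\left(d{\left(1,\frac{6 + 5}{-3 + 6} \right)} - -66\right) 31 = \left(-21 - -66\right) 31 = \left(-21 + 66\right) 31 = 45 \cdot 31 = 1395$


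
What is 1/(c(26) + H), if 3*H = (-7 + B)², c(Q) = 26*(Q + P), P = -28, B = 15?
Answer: -3/92 ≈ -0.032609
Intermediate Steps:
c(Q) = -728 + 26*Q (c(Q) = 26*(Q - 28) = 26*(-28 + Q) = -728 + 26*Q)
H = 64/3 (H = (-7 + 15)²/3 = (⅓)*8² = (⅓)*64 = 64/3 ≈ 21.333)
1/(c(26) + H) = 1/((-728 + 26*26) + 64/3) = 1/((-728 + 676) + 64/3) = 1/(-52 + 64/3) = 1/(-92/3) = -3/92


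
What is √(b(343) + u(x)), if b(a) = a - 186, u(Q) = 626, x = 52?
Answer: 3*√87 ≈ 27.982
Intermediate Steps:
b(a) = -186 + a
√(b(343) + u(x)) = √((-186 + 343) + 626) = √(157 + 626) = √783 = 3*√87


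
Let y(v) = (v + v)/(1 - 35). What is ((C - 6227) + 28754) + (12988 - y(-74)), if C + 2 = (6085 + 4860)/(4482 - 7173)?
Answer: 1624228012/45747 ≈ 35505.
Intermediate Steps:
y(v) = -v/17 (y(v) = (2*v)/(-34) = (2*v)*(-1/34) = -v/17)
C = -16327/2691 (C = -2 + (6085 + 4860)/(4482 - 7173) = -2 + 10945/(-2691) = -2 + 10945*(-1/2691) = -2 - 10945/2691 = -16327/2691 ≈ -6.0673)
((C - 6227) + 28754) + (12988 - y(-74)) = ((-16327/2691 - 6227) + 28754) + (12988 - (-1)*(-74)/17) = (-16773184/2691 + 28754) + (12988 - 1*74/17) = 60603830/2691 + (12988 - 74/17) = 60603830/2691 + 220722/17 = 1624228012/45747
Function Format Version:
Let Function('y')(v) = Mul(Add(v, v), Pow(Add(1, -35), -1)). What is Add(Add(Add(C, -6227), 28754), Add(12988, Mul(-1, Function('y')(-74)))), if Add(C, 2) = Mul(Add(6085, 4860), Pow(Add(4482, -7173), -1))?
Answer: Rational(1624228012, 45747) ≈ 35505.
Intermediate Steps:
Function('y')(v) = Mul(Rational(-1, 17), v) (Function('y')(v) = Mul(Mul(2, v), Pow(-34, -1)) = Mul(Mul(2, v), Rational(-1, 34)) = Mul(Rational(-1, 17), v))
C = Rational(-16327, 2691) (C = Add(-2, Mul(Add(6085, 4860), Pow(Add(4482, -7173), -1))) = Add(-2, Mul(10945, Pow(-2691, -1))) = Add(-2, Mul(10945, Rational(-1, 2691))) = Add(-2, Rational(-10945, 2691)) = Rational(-16327, 2691) ≈ -6.0673)
Add(Add(Add(C, -6227), 28754), Add(12988, Mul(-1, Function('y')(-74)))) = Add(Add(Add(Rational(-16327, 2691), -6227), 28754), Add(12988, Mul(-1, Mul(Rational(-1, 17), -74)))) = Add(Add(Rational(-16773184, 2691), 28754), Add(12988, Mul(-1, Rational(74, 17)))) = Add(Rational(60603830, 2691), Add(12988, Rational(-74, 17))) = Add(Rational(60603830, 2691), Rational(220722, 17)) = Rational(1624228012, 45747)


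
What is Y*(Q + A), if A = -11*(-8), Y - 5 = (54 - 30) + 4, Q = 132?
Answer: 7260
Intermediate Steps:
Y = 33 (Y = 5 + ((54 - 30) + 4) = 5 + (24 + 4) = 5 + 28 = 33)
A = 88
Y*(Q + A) = 33*(132 + 88) = 33*220 = 7260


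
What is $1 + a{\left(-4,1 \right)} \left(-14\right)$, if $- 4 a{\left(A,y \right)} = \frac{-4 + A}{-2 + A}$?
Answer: $\frac{17}{3} \approx 5.6667$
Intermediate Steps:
$a{\left(A,y \right)} = - \frac{-4 + A}{4 \left(-2 + A\right)}$ ($a{\left(A,y \right)} = - \frac{\left(-4 + A\right) \frac{1}{-2 + A}}{4} = - \frac{\frac{1}{-2 + A} \left(-4 + A\right)}{4} = - \frac{-4 + A}{4 \left(-2 + A\right)}$)
$1 + a{\left(-4,1 \right)} \left(-14\right) = 1 + \frac{4 - -4}{4 \left(-2 - 4\right)} \left(-14\right) = 1 + \frac{4 + 4}{4 \left(-6\right)} \left(-14\right) = 1 + \frac{1}{4} \left(- \frac{1}{6}\right) 8 \left(-14\right) = 1 - - \frac{14}{3} = 1 + \frac{14}{3} = \frac{17}{3}$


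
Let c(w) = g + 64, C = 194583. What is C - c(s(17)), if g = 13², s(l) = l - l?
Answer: 194350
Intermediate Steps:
s(l) = 0
g = 169
c(w) = 233 (c(w) = 169 + 64 = 233)
C - c(s(17)) = 194583 - 1*233 = 194583 - 233 = 194350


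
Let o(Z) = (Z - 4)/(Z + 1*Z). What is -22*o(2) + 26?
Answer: 37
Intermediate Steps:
o(Z) = (-4 + Z)/(2*Z) (o(Z) = (-4 + Z)/(Z + Z) = (-4 + Z)/((2*Z)) = (-4 + Z)*(1/(2*Z)) = (-4 + Z)/(2*Z))
-22*o(2) + 26 = -11*(-4 + 2)/2 + 26 = -11*(-2)/2 + 26 = -22*(-½) + 26 = 11 + 26 = 37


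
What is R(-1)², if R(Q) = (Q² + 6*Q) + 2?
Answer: 9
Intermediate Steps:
R(Q) = 2 + Q² + 6*Q
R(-1)² = (2 + (-1)² + 6*(-1))² = (2 + 1 - 6)² = (-3)² = 9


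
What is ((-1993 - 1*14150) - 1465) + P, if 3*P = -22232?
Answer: -75056/3 ≈ -25019.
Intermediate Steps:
P = -22232/3 (P = (1/3)*(-22232) = -22232/3 ≈ -7410.7)
((-1993 - 1*14150) - 1465) + P = ((-1993 - 1*14150) - 1465) - 22232/3 = ((-1993 - 14150) - 1465) - 22232/3 = (-16143 - 1465) - 22232/3 = -17608 - 22232/3 = -75056/3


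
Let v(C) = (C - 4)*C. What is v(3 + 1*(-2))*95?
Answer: -285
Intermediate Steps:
v(C) = C*(-4 + C) (v(C) = (-4 + C)*C = C*(-4 + C))
v(3 + 1*(-2))*95 = ((3 + 1*(-2))*(-4 + (3 + 1*(-2))))*95 = ((3 - 2)*(-4 + (3 - 2)))*95 = (1*(-4 + 1))*95 = (1*(-3))*95 = -3*95 = -285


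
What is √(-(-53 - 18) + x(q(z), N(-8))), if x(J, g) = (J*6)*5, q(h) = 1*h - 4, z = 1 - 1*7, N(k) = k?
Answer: I*√229 ≈ 15.133*I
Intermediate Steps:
z = -6 (z = 1 - 7 = -6)
q(h) = -4 + h (q(h) = h - 4 = -4 + h)
x(J, g) = 30*J (x(J, g) = (6*J)*5 = 30*J)
√(-(-53 - 18) + x(q(z), N(-8))) = √(-(-53 - 18) + 30*(-4 - 6)) = √(-1*(-71) + 30*(-10)) = √(71 - 300) = √(-229) = I*√229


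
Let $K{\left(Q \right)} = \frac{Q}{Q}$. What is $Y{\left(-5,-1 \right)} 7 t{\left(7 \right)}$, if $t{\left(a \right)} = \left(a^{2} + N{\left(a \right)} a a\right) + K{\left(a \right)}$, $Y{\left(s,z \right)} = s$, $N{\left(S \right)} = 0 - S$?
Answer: $10255$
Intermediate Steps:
$N{\left(S \right)} = - S$
$K{\left(Q \right)} = 1$
$t{\left(a \right)} = 1 + a^{2} - a^{3}$ ($t{\left(a \right)} = \left(a^{2} + - a a a\right) + 1 = \left(a^{2} + - a^{2} a\right) + 1 = \left(a^{2} - a^{3}\right) + 1 = 1 + a^{2} - a^{3}$)
$Y{\left(-5,-1 \right)} 7 t{\left(7 \right)} = \left(-5\right) 7 \left(1 + 7^{2} - 7^{3}\right) = - 35 \left(1 + 49 - 343\right) = \left(-35\right) \left(-293\right) = 10255$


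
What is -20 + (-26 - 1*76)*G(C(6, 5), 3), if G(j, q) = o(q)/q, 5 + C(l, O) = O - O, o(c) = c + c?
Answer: -224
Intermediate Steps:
o(c) = 2*c
C(l, O) = -5 (C(l, O) = -5 + (O - O) = -5 + 0 = -5)
G(j, q) = 2 (G(j, q) = (2*q)/q = 2)
-20 + (-26 - 1*76)*G(C(6, 5), 3) = -20 + (-26 - 1*76)*2 = -20 + (-26 - 76)*2 = -20 - 102*2 = -20 - 204 = -224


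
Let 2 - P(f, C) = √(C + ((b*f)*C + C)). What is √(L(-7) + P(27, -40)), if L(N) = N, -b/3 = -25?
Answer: √(-5 - 2*I*√20270) ≈ 11.828 - 12.037*I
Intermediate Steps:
b = 75 (b = -3*(-25) = 75)
P(f, C) = 2 - √(2*C + 75*C*f) (P(f, C) = 2 - √(C + ((75*f)*C + C)) = 2 - √(C + (75*C*f + C)) = 2 - √(C + (C + 75*C*f)) = 2 - √(2*C + 75*C*f))
√(L(-7) + P(27, -40)) = √(-7 + (2 - √(-40*(2 + 75*27)))) = √(-7 + (2 - √(-40*(2 + 2025)))) = √(-7 + (2 - √(-40*2027))) = √(-7 + (2 - √(-81080))) = √(-7 + (2 - 2*I*√20270)) = √(-5 - 2*I*√20270)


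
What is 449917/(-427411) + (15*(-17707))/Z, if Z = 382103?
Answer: -285437134106/163315025333 ≈ -1.7478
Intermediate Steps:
449917/(-427411) + (15*(-17707))/Z = 449917/(-427411) + (15*(-17707))/382103 = 449917*(-1/427411) - 265605*1/382103 = -449917/427411 - 265605/382103 = -285437134106/163315025333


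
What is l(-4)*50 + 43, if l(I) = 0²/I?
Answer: 43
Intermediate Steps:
l(I) = 0 (l(I) = 0/I = 0)
l(-4)*50 + 43 = 0*50 + 43 = 0 + 43 = 43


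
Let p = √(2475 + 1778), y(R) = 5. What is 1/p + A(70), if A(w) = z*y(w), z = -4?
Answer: -20 + √4253/4253 ≈ -19.985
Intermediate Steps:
p = √4253 ≈ 65.215
A(w) = -20 (A(w) = -4*5 = -20)
1/p + A(70) = 1/(√4253) - 20 = √4253/4253 - 20 = -20 + √4253/4253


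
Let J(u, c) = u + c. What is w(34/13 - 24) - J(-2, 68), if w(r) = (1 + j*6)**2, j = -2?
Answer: 55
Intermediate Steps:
J(u, c) = c + u
w(r) = 121 (w(r) = (1 - 2*6)**2 = (1 - 12)**2 = (-11)**2 = 121)
w(34/13 - 24) - J(-2, 68) = 121 - (68 - 2) = 121 - 1*66 = 121 - 66 = 55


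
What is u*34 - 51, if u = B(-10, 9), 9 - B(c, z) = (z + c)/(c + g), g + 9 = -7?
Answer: 3298/13 ≈ 253.69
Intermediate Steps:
g = -16 (g = -9 - 7 = -16)
B(c, z) = 9 - (c + z)/(-16 + c) (B(c, z) = 9 - (z + c)/(c - 16) = 9 - (c + z)/(-16 + c))
u = 233/26 (u = (-144 - 1*9 + 8*(-10))/(-16 - 10) = (-144 - 9 - 80)/(-26) = -1/26*(-233) = 233/26 ≈ 8.9615)
u*34 - 51 = (233/26)*34 - 51 = 3961/13 - 51 = 3298/13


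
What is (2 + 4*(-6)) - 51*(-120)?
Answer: 6098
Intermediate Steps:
(2 + 4*(-6)) - 51*(-120) = (2 - 24) + 6120 = -22 + 6120 = 6098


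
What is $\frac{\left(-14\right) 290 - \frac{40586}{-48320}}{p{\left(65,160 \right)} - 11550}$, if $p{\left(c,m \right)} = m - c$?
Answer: $\frac{98069307}{276752800} \approx 0.35436$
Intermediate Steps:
$\frac{\left(-14\right) 290 - \frac{40586}{-48320}}{p{\left(65,160 \right)} - 11550} = \frac{\left(-14\right) 290 - \frac{40586}{-48320}}{\left(160 - 65\right) - 11550} = \frac{-4060 - - \frac{20293}{24160}}{\left(160 - 65\right) - 11550} = \frac{-4060 + \frac{20293}{24160}}{95 - 11550} = - \frac{98069307}{24160 \left(-11455\right)} = \left(- \frac{98069307}{24160}\right) \left(- \frac{1}{11455}\right) = \frac{98069307}{276752800}$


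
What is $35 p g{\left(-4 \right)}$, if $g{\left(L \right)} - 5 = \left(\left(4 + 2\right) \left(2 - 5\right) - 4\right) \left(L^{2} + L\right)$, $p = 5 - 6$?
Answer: $9065$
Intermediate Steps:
$p = -1$
$g{\left(L \right)} = 5 - 22 L - 22 L^{2}$ ($g{\left(L \right)} = 5 + \left(\left(4 + 2\right) \left(2 - 5\right) - 4\right) \left(L^{2} + L\right) = 5 + \left(6 \left(-3\right) - 4\right) \left(L + L^{2}\right) = 5 + \left(-18 - 4\right) \left(L + L^{2}\right) = 5 - 22 \left(L + L^{2}\right) = 5 - \left(22 L + 22 L^{2}\right) = 5 - 22 L - 22 L^{2}$)
$35 p g{\left(-4 \right)} = 35 \left(-1\right) \left(5 - -88 - 22 \left(-4\right)^{2}\right) = - 35 \left(5 + 88 - 352\right) = \left(-35\right) \left(-259\right) = 9065$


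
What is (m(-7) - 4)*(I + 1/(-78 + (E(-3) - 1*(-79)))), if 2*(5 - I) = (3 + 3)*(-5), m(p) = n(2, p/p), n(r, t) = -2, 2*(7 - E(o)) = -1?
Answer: -2052/17 ≈ -120.71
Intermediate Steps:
E(o) = 15/2 (E(o) = 7 - 1/2*(-1) = 7 + 1/2 = 15/2)
m(p) = -2
I = 20 (I = 5 - (3 + 3)*(-5)/2 = 5 - 3*(-5) = 5 - 1/2*(-30) = 5 + 15 = 20)
(m(-7) - 4)*(I + 1/(-78 + (E(-3) - 1*(-79)))) = (-2 - 4)*(20 + 1/(-78 + (15/2 - 1*(-79)))) = -6*(20 + 1/(-78 + (15/2 + 79))) = -6*(20 + 1/(-78 + 173/2)) = -6*(20 + 1/(17/2)) = -6*(20 + 2/17) = -6*342/17 = -2052/17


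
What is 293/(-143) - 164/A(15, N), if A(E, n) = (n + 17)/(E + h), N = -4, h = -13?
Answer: -3901/143 ≈ -27.280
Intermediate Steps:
A(E, n) = (17 + n)/(-13 + E) (A(E, n) = (n + 17)/(E - 13) = (17 + n)/(-13 + E))
293/(-143) - 164/A(15, N) = 293/(-143) - 164*(-13 + 15)/(17 - 4) = 293*(-1/143) - 164/(13/2) = -293/143 - 164/((½)*13) = -293/143 - 164/13/2 = -293/143 - 164*2/13 = -293/143 - 328/13 = -3901/143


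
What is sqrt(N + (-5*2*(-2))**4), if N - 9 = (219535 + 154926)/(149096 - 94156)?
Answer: sqrt(120748078629935)/27470 ≈ 400.02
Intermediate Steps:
N = 868921/54940 (N = 9 + (219535 + 154926)/(149096 - 94156) = 9 + 374461/54940 = 868921/54940 ≈ 15.816)
sqrt(N + (-5*2*(-2))**4) = sqrt(868921/54940 + (-5*2*(-2))**4) = sqrt(868921/54940 + (-10*(-2))**4) = sqrt(868921/54940 + 20**4) = sqrt(868921/54940 + 160000) = sqrt(8791268921/54940) = sqrt(120748078629935)/27470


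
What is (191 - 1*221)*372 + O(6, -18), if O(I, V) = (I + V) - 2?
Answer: -11174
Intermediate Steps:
O(I, V) = -2 + I + V
(191 - 1*221)*372 + O(6, -18) = (191 - 1*221)*372 + (-2 + 6 - 18) = (191 - 221)*372 - 14 = -30*372 - 14 = -11160 - 14 = -11174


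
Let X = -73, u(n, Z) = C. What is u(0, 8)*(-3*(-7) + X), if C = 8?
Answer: -416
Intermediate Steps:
u(n, Z) = 8
u(0, 8)*(-3*(-7) + X) = 8*(-3*(-7) - 73) = 8*(21 - 73) = 8*(-52) = -416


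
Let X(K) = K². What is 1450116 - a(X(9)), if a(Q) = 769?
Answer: 1449347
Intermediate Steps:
1450116 - a(X(9)) = 1450116 - 1*769 = 1450116 - 769 = 1449347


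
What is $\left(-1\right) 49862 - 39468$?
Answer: $-89330$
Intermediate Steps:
$\left(-1\right) 49862 - 39468 = -49862 - 39468 = -89330$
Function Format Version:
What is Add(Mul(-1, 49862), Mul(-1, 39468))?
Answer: -89330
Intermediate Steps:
Add(Mul(-1, 49862), Mul(-1, 39468)) = Add(-49862, -39468) = -89330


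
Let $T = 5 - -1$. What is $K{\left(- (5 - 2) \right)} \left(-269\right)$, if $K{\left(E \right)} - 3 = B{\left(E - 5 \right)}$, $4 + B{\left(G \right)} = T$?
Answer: $-1345$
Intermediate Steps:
$T = 6$ ($T = 5 + 1 = 6$)
$B{\left(G \right)} = 2$ ($B{\left(G \right)} = -4 + 6 = 2$)
$K{\left(E \right)} = 5$ ($K{\left(E \right)} = 3 + 2 = 5$)
$K{\left(- (5 - 2) \right)} \left(-269\right) = 5 \left(-269\right) = -1345$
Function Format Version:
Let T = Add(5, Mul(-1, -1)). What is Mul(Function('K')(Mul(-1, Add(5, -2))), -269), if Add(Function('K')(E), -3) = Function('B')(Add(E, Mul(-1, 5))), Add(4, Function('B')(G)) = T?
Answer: -1345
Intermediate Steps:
T = 6 (T = Add(5, 1) = 6)
Function('B')(G) = 2 (Function('B')(G) = Add(-4, 6) = 2)
Function('K')(E) = 5 (Function('K')(E) = Add(3, 2) = 5)
Mul(Function('K')(Mul(-1, Add(5, -2))), -269) = Mul(5, -269) = -1345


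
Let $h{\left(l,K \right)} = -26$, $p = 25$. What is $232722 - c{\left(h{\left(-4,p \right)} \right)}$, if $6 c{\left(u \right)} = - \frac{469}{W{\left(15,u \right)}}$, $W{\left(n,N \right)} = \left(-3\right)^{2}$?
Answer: $\frac{12567457}{54} \approx 2.3273 \cdot 10^{5}$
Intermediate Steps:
$W{\left(n,N \right)} = 9$
$c{\left(u \right)} = - \frac{469}{54}$ ($c{\left(u \right)} = \frac{\left(-469\right) \frac{1}{9}}{6} = \frac{1}{6} \left(- \frac{469}{9}\right) = - \frac{469}{54}$)
$232722 - c{\left(h{\left(-4,p \right)} \right)} = 232722 - - \frac{469}{54} = 232722 + \frac{469}{54} = \frac{12567457}{54}$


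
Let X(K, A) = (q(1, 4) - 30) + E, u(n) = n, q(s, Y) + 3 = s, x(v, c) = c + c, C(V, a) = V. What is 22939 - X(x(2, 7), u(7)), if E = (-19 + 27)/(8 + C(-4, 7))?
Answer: 22969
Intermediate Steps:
x(v, c) = 2*c
q(s, Y) = -3 + s
E = 2 (E = (-19 + 27)/(8 - 4) = 8/4 = 8*(1/4) = 2)
X(K, A) = -30 (X(K, A) = ((-3 + 1) - 30) + 2 = (-2 - 30) + 2 = -32 + 2 = -30)
22939 - X(x(2, 7), u(7)) = 22939 - 1*(-30) = 22939 + 30 = 22969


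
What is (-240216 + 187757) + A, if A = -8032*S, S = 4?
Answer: -84587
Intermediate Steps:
A = -32128 (A = -8032*4 = -2008*16 = -32128)
(-240216 + 187757) + A = (-240216 + 187757) - 32128 = -52459 - 32128 = -84587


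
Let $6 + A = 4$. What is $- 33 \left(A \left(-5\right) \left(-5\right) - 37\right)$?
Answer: $2871$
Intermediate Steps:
$A = -2$ ($A = -6 + 4 = -2$)
$- 33 \left(A \left(-5\right) \left(-5\right) - 37\right) = - 33 \left(\left(-2\right) \left(-5\right) \left(-5\right) - 37\right) = - 33 \left(10 \left(-5\right) - 37\right) = - 33 \left(-50 - 37\right) = \left(-33\right) \left(-87\right) = 2871$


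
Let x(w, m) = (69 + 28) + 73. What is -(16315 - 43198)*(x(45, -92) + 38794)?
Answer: 1047469212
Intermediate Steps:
x(w, m) = 170 (x(w, m) = 97 + 73 = 170)
-(16315 - 43198)*(x(45, -92) + 38794) = -(16315 - 43198)*(170 + 38794) = -(-26883)*38964 = -1*(-1047469212) = 1047469212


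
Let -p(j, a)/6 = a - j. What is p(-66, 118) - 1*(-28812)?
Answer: 27708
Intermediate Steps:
p(j, a) = -6*a + 6*j (p(j, a) = -6*(a - j) = -6*a + 6*j)
p(-66, 118) - 1*(-28812) = (-6*118 + 6*(-66)) - 1*(-28812) = (-708 - 396) + 28812 = -1104 + 28812 = 27708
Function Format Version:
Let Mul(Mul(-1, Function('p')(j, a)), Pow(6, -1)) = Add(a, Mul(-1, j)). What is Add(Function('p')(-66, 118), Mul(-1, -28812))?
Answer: 27708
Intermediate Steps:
Function('p')(j, a) = Add(Mul(-6, a), Mul(6, j)) (Function('p')(j, a) = Mul(-6, Add(a, Mul(-1, j))) = Add(Mul(-6, a), Mul(6, j)))
Add(Function('p')(-66, 118), Mul(-1, -28812)) = Add(Add(Mul(-6, 118), Mul(6, -66)), Mul(-1, -28812)) = Add(Add(-708, -396), 28812) = Add(-1104, 28812) = 27708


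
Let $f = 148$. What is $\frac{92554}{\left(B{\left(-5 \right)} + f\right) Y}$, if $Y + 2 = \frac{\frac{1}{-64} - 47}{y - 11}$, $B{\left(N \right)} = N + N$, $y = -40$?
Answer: $- \frac{2961728}{4761} \approx -622.08$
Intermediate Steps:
$B{\left(N \right)} = 2 N$
$Y = - \frac{69}{64}$ ($Y = -2 + \frac{\frac{1}{-64} - 47}{-40 - 11} = -2 + \frac{- \frac{1}{64} - 47}{-51} = -2 - - \frac{59}{64} = -2 + \frac{59}{64} = - \frac{69}{64} \approx -1.0781$)
$\frac{92554}{\left(B{\left(-5 \right)} + f\right) Y} = \frac{92554}{\left(2 \left(-5\right) + 148\right) \left(- \frac{69}{64}\right)} = \frac{92554}{\left(-10 + 148\right) \left(- \frac{69}{64}\right)} = \frac{92554}{138 \left(- \frac{69}{64}\right)} = \frac{92554}{- \frac{4761}{32}} = 92554 \left(- \frac{32}{4761}\right) = - \frac{2961728}{4761}$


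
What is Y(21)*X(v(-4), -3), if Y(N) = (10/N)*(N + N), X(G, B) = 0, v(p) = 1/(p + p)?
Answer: 0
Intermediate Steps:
v(p) = 1/(2*p)
Y(N) = 20 (Y(N) = (10/N)*(2*N) = 20)
Y(21)*X(v(-4), -3) = 20*0 = 0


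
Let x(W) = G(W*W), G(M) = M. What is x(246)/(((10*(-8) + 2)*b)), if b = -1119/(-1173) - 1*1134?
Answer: 3943626/5759273 ≈ 0.68474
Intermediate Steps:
x(W) = W² (x(W) = W*W = W²)
b = -443021/391 (b = -1119*(-1/1173) - 1134 = 373/391 - 1134 = -443021/391 ≈ -1133.0)
x(246)/(((10*(-8) + 2)*b)) = 246²/(((10*(-8) + 2)*(-443021/391))) = 60516/(((-80 + 2)*(-443021/391))) = 60516/((-78*(-443021/391))) = 60516/(34555638/391) = 60516*(391/34555638) = 3943626/5759273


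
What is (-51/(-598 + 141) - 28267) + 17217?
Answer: -5049799/457 ≈ -11050.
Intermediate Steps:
(-51/(-598 + 141) - 28267) + 17217 = (-51/(-457) - 28267) + 17217 = (-51*(-1/457) - 28267) + 17217 = (51/457 - 28267) + 17217 = -12917968/457 + 17217 = -5049799/457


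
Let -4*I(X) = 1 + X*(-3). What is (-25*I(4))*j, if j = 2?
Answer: -275/2 ≈ -137.50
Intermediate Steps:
I(X) = -¼ + 3*X/4 (I(X) = -(1 + X*(-3))/4 = -(1 - 3*X)/4 = -¼ + 3*X/4)
(-25*I(4))*j = -25*(-¼ + (¾)*4)*2 = -25*(-¼ + 3)*2 = -25*11/4*2 = -275/4*2 = -275/2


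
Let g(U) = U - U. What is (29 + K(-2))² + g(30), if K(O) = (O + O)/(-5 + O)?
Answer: 42849/49 ≈ 874.47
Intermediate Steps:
K(O) = 2*O/(-5 + O) (K(O) = (2*O)/(-5 + O) = 2*O/(-5 + O))
g(U) = 0
(29 + K(-2))² + g(30) = (29 + 2*(-2)/(-5 - 2))² + 0 = (29 + 2*(-2)/(-7))² + 0 = (29 + 2*(-2)*(-⅐))² + 0 = (29 + 4/7)² + 0 = (207/7)² + 0 = 42849/49 + 0 = 42849/49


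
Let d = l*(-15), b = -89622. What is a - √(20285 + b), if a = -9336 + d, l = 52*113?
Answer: -97476 - I*√69337 ≈ -97476.0 - 263.32*I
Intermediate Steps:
l = 5876
d = -88140 (d = 5876*(-15) = -88140)
a = -97476 (a = -9336 - 88140 = -97476)
a - √(20285 + b) = -97476 - √(20285 - 89622) = -97476 - √(-69337) = -97476 - I*√69337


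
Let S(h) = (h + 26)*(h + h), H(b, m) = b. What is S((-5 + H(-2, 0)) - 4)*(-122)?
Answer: 40260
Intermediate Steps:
S(h) = 2*h*(26 + h) (S(h) = (26 + h)*(2*h) = 2*h*(26 + h))
S((-5 + H(-2, 0)) - 4)*(-122) = (2*((-5 - 2) - 4)*(26 + ((-5 - 2) - 4)))*(-122) = (2*(-7 - 4)*(26 + (-7 - 4)))*(-122) = (2*(-11)*(26 - 11))*(-122) = (2*(-11)*15)*(-122) = -330*(-122) = 40260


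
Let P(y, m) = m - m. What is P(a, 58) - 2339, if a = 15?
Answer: -2339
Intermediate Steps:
P(y, m) = 0
P(a, 58) - 2339 = 0 - 2339 = -2339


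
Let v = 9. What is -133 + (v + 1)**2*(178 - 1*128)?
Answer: 4867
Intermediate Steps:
-133 + (v + 1)**2*(178 - 1*128) = -133 + (9 + 1)**2*(178 - 1*128) = -133 + 10**2*(178 - 128) = -133 + 100*50 = -133 + 5000 = 4867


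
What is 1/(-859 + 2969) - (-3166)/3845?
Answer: 1336821/1622590 ≈ 0.82388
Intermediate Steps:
1/(-859 + 2969) - (-3166)/3845 = 1/2110 - (-3166)/3845 = 1/2110 - 1*(-3166/3845) = 1/2110 + 3166/3845 = 1336821/1622590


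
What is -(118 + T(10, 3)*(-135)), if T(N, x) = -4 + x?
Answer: -253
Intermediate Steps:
-(118 + T(10, 3)*(-135)) = -(118 + (-4 + 3)*(-135)) = -(118 - 1*(-135)) = -(118 + 135) = -1*253 = -253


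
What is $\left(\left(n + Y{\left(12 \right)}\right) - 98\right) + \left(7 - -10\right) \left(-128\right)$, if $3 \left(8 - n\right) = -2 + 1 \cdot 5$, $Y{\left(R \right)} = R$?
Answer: $-2255$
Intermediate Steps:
$n = 7$ ($n = 8 - \frac{-2 + 1 \cdot 5}{3} = 8 - \frac{-2 + 5}{3} = 8 - 1 = 7$)
$\left(\left(n + Y{\left(12 \right)}\right) - 98\right) + \left(7 - -10\right) \left(-128\right) = \left(\left(7 + 12\right) - 98\right) + \left(7 - -10\right) \left(-128\right) = \left(19 - 98\right) + \left(7 + 10\right) \left(-128\right) = -79 + 17 \left(-128\right) = -79 - 2176 = -2255$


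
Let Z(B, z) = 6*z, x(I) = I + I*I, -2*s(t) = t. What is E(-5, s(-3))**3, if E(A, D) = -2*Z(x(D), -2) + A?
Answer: 6859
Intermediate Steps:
s(t) = -t/2
x(I) = I + I**2
E(A, D) = 24 + A (E(A, D) = -12*(-2) + A = -2*(-12) + A = 24 + A)
E(-5, s(-3))**3 = (24 - 5)**3 = 19**3 = 6859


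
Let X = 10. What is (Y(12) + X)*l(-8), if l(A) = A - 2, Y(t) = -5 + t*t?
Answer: -1490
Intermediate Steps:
Y(t) = -5 + t**2
l(A) = -2 + A
(Y(12) + X)*l(-8) = ((-5 + 12**2) + 10)*(-2 - 8) = ((-5 + 144) + 10)*(-10) = (139 + 10)*(-10) = 149*(-10) = -1490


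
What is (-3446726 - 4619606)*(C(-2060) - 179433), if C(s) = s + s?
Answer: 1480599437596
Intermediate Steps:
C(s) = 2*s
(-3446726 - 4619606)*(C(-2060) - 179433) = (-3446726 - 4619606)*(2*(-2060) - 179433) = -8066332*(-4120 - 179433) = -8066332*(-183553) = 1480599437596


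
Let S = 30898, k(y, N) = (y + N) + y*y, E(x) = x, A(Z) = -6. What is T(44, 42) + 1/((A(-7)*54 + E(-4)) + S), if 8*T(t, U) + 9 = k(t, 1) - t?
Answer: 7367371/30570 ≈ 241.00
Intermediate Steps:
k(y, N) = N + y + y**2 (k(y, N) = (N + y) + y**2 = N + y + y**2)
T(t, U) = -1 + t**2/8 (T(t, U) = -9/8 + ((1 + t + t**2) - t)/8 = -9/8 + (1 + t**2)/8 = -9/8 + (1/8 + t**2/8) = -1 + t**2/8)
T(44, 42) + 1/((A(-7)*54 + E(-4)) + S) = (-1 + (1/8)*44**2) + 1/((-6*54 - 4) + 30898) = (-1 + (1/8)*1936) + 1/((-324 - 4) + 30898) = (-1 + 242) + 1/(-328 + 30898) = 241 + 1/30570 = 7367371/30570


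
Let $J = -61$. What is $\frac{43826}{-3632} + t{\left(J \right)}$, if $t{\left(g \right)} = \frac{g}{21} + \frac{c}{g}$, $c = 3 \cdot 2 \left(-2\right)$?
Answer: $- \frac{34370257}{2326296} \approx -14.775$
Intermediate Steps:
$c = -12$ ($c = 6 \left(-2\right) = -12$)
$t{\left(g \right)} = - \frac{12}{g} + \frac{g}{21}$ ($t{\left(g \right)} = \frac{g}{21} - \frac{12}{g} = - \frac{12}{g} + \frac{g}{21}$)
$\frac{43826}{-3632} + t{\left(J \right)} = \frac{43826}{-3632} + \left(- \frac{12}{-61} + \frac{1}{21} \left(-61\right)\right) = 43826 \left(- \frac{1}{3632}\right) - \frac{3469}{1281} = - \frac{21913}{1816} + \left(\frac{12}{61} - \frac{61}{21}\right) = - \frac{21913}{1816} - \frac{3469}{1281} = - \frac{34370257}{2326296}$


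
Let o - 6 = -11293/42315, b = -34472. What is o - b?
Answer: 1458925277/42315 ≈ 34478.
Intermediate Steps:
o = 242597/42315 (o = 6 - 11293/42315 = 242597/42315 ≈ 5.7331)
o - b = 242597/42315 - 1*(-34472) = 242597/42315 + 34472 = 1458925277/42315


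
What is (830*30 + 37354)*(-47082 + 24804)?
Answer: -1386894612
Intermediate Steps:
(830*30 + 37354)*(-47082 + 24804) = (24900 + 37354)*(-22278) = 62254*(-22278) = -1386894612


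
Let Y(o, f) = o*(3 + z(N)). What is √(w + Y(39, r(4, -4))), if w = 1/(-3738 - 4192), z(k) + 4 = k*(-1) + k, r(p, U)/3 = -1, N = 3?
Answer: I*√2452519030/7930 ≈ 6.245*I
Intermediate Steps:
r(p, U) = -3 (r(p, U) = 3*(-1) = -3)
z(k) = -4 (z(k) = -4 + (k*(-1) + k) = -4 + (-k + k) = -4 + 0 = -4)
Y(o, f) = -o (Y(o, f) = o*(3 - 4) = o*(-1) = -o)
w = -1/7930 (w = 1/(-7930) = -1/7930 ≈ -0.00012610)
√(w + Y(39, r(4, -4))) = √(-1/7930 - 1*39) = √(-1/7930 - 39) = √(-309271/7930) = I*√2452519030/7930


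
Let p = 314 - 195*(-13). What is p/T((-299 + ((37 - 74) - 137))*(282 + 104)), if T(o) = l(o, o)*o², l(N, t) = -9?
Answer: -259/27273866796 ≈ -9.4963e-9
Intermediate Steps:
p = 2849 (p = 314 + 2535 = 2849)
T(o) = -9*o²
p/T((-299 + ((37 - 74) - 137))*(282 + 104)) = 2849/((-9*(-299 + ((37 - 74) - 137))²*(282 + 104)²)) = 2849/((-9*148996*(-299 + (-37 - 137))²)) = 2849/((-9*148996*(-299 - 174)²)) = 2849/((-9*(-473*386)²)) = 2849/((-9*(-182578)²)) = 2849/((-9*33334726084)) = 2849/(-300012534756) = 2849*(-1/300012534756) = -259/27273866796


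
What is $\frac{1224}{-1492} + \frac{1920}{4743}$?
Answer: $- \frac{245066}{589713} \approx -0.41557$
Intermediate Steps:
$\frac{1224}{-1492} + \frac{1920}{4743} = 1224 \left(- \frac{1}{1492}\right) + 1920 \cdot \frac{1}{4743} = - \frac{306}{373} + \frac{640}{1581} = - \frac{245066}{589713}$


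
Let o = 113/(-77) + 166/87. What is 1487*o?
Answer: 4388137/6699 ≈ 655.04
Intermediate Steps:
o = 2951/6699 (o = 113*(-1/77) + 166*(1/87) = -113/77 + 166/87 = 2951/6699 ≈ 0.44051)
1487*o = 1487*(2951/6699) = 4388137/6699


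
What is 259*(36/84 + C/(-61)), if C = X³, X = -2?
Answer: 8843/61 ≈ 144.97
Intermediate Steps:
C = -8 (C = (-2)³ = -8)
259*(36/84 + C/(-61)) = 259*(36/84 - 8/(-61)) = 259*(36*(1/84) - 8*(-1/61)) = 259*(3/7 + 8/61) = 259*(239/427) = 8843/61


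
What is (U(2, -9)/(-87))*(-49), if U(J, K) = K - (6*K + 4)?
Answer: 2009/87 ≈ 23.092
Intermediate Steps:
U(J, K) = -4 - 5*K (U(J, K) = K - (4 + 6*K) = K + (-4 - 6*K) = -4 - 5*K)
(U(2, -9)/(-87))*(-49) = ((-4 - 5*(-9))/(-87))*(-49) = ((-4 + 45)*(-1/87))*(-49) = (41*(-1/87))*(-49) = -41/87*(-49) = 2009/87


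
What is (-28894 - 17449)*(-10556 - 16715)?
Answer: 1263819953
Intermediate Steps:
(-28894 - 17449)*(-10556 - 16715) = -46343*(-27271) = 1263819953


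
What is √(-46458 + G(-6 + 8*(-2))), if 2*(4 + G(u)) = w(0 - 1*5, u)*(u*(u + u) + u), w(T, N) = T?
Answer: I*√48827 ≈ 220.97*I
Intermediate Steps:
G(u) = -4 - 5*u² - 5*u/2 (G(u) = -4 + ((0 - 1*5)*(u*(u + u) + u))/2 = -4 + ((0 - 5)*(u*(2*u) + u))/2 = -4 + (-5*(2*u² + u))/2 = -4 + (-5*(u + 2*u²))/2 = -4 + (-10*u² - 5*u)/2 = -4 + (-5*u² - 5*u/2) = -4 - 5*u² - 5*u/2)
√(-46458 + G(-6 + 8*(-2))) = √(-46458 + (-4 - 5*(-6 + 8*(-2))² - 5*(-6 + 8*(-2))/2)) = √(-46458 + (-4 - 5*(-6 - 16)² - 5*(-6 - 16)/2)) = √(-46458 + (-4 - 5*(-22)² - 5/2*(-22))) = √(-46458 + (-4 - 5*484 + 55)) = √(-46458 + (-4 - 2420 + 55)) = √(-46458 - 2369) = √(-48827) = I*√48827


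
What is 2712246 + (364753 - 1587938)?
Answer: 1489061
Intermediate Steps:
2712246 + (364753 - 1587938) = 2712246 - 1223185 = 1489061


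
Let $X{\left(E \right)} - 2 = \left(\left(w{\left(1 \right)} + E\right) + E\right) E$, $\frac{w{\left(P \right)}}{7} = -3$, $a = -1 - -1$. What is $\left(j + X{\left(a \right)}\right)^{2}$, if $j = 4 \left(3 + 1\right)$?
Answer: $324$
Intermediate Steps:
$a = 0$ ($a = -1 + 1 = 0$)
$w{\left(P \right)} = -21$ ($w{\left(P \right)} = 7 \left(-3\right) = -21$)
$X{\left(E \right)} = 2 + E \left(-21 + 2 E\right)$ ($X{\left(E \right)} = 2 + \left(\left(-21 + E\right) + E\right) E = 2 + \left(-21 + 2 E\right) E = 2 + E \left(-21 + 2 E\right)$)
$j = 16$ ($j = 4 \cdot 4 = 16$)
$\left(j + X{\left(a \right)}\right)^{2} = \left(16 + \left(2 - 0 + 2 \cdot 0^{2}\right)\right)^{2} = \left(16 + \left(2 + 0 + 2 \cdot 0\right)\right)^{2} = \left(16 + \left(2 + 0 + 0\right)\right)^{2} = \left(16 + 2\right)^{2} = 18^{2} = 324$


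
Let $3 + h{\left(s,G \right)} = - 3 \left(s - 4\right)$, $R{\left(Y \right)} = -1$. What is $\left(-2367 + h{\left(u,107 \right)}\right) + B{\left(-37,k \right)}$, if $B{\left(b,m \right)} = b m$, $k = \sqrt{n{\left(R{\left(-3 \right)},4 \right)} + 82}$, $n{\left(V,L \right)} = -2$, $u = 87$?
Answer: $-2619 - 148 \sqrt{5} \approx -2949.9$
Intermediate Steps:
$h{\left(s,G \right)} = 9 - 3 s$ ($h{\left(s,G \right)} = -3 - 3 \left(s - 4\right) = -3 - 3 \left(-4 + s\right) = -3 - \left(-12 + 3 s\right) = 9 - 3 s$)
$k = 4 \sqrt{5}$ ($k = \sqrt{-2 + 82} = \sqrt{80} = 4 \sqrt{5} \approx 8.9443$)
$\left(-2367 + h{\left(u,107 \right)}\right) + B{\left(-37,k \right)} = \left(-2367 + \left(9 - 261\right)\right) - 37 \cdot 4 \sqrt{5} = \left(-2367 + \left(9 - 261\right)\right) - 148 \sqrt{5} = \left(-2367 - 252\right) - 148 \sqrt{5} = -2619 - 148 \sqrt{5}$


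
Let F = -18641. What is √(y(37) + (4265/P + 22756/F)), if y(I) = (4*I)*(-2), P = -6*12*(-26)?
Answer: I*√2494163247431947/2907996 ≈ 17.174*I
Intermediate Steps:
P = 1872 (P = -72*(-26) = 1872)
y(I) = -8*I
√(y(37) + (4265/P + 22756/F)) = √(-8*37 + (4265/1872 + 22756/(-18641))) = √(-296 + (4265*(1/1872) + 22756*(-1/18641))) = √(-296 + (4265/1872 - 22756/18641)) = √(-296 + 36904633/34895952) = √(-10292297159/34895952) = I*√2494163247431947/2907996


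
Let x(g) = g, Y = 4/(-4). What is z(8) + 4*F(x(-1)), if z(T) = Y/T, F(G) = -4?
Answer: -129/8 ≈ -16.125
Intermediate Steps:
Y = -1 (Y = 4*(-¼) = -1)
z(T) = -1/T
z(8) + 4*F(x(-1)) = -1/8 + 4*(-4) = -1*⅛ - 16 = -⅛ - 16 = -129/8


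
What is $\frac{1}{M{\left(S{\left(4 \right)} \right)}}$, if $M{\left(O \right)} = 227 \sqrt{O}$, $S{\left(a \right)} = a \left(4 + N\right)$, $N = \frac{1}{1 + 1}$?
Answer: $\frac{\sqrt{2}}{1362} \approx 0.0010383$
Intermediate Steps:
$N = \frac{1}{2} \approx 0.5$
$S{\left(a \right)} = \frac{9 a}{2}$ ($S{\left(a \right)} = a \left(4 + \frac{1}{2}\right) = a \frac{9}{2} = \frac{9 a}{2}$)
$\frac{1}{M{\left(S{\left(4 \right)} \right)}} = \frac{1}{227 \sqrt{\frac{9}{2} \cdot 4}} = \frac{1}{227 \sqrt{18}} = \frac{1}{227 \cdot 3 \sqrt{2}} = \frac{1}{681 \sqrt{2}} = \frac{\sqrt{2}}{1362}$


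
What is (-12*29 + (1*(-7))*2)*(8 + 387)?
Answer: -142990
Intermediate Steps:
(-12*29 + (1*(-7))*2)*(8 + 387) = (-348 - 7*2)*395 = (-348 - 14)*395 = -362*395 = -142990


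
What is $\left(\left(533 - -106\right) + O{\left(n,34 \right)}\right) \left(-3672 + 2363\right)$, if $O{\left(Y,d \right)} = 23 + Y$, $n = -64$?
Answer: $-782782$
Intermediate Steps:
$\left(\left(533 - -106\right) + O{\left(n,34 \right)}\right) \left(-3672 + 2363\right) = \left(\left(533 - -106\right) + \left(23 - 64\right)\right) \left(-3672 + 2363\right) = \left(\left(533 + 106\right) - 41\right) \left(-1309\right) = \left(639 - 41\right) \left(-1309\right) = 598 \left(-1309\right) = -782782$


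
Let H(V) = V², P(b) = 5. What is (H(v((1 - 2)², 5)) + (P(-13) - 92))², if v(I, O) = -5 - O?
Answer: 169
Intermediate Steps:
(H(v((1 - 2)², 5)) + (P(-13) - 92))² = ((-5 - 1*5)² + (5 - 92))² = ((-5 - 5)² - 87)² = ((-10)² - 87)² = (100 - 87)² = 13² = 169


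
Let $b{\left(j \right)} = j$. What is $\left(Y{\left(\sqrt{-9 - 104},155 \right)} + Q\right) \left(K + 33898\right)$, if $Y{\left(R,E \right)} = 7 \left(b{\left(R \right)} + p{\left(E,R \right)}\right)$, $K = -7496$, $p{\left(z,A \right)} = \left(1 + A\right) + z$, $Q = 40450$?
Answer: $1096791884 + 369628 i \sqrt{113} \approx 1.0968 \cdot 10^{9} + 3.9292 \cdot 10^{6} i$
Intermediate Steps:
$p{\left(z,A \right)} = 1 + A + z$
$Y{\left(R,E \right)} = 7 + 7 E + 14 R$ ($Y{\left(R,E \right)} = 7 \left(R + \left(1 + R + E\right)\right) = 7 \left(R + \left(1 + E + R\right)\right) = 7 \left(1 + E + 2 R\right) = 7 + 7 E + 14 R$)
$\left(Y{\left(\sqrt{-9 - 104},155 \right)} + Q\right) \left(K + 33898\right) = \left(\left(7 + 7 \cdot 155 + 14 \sqrt{-9 - 104}\right) + 40450\right) \left(-7496 + 33898\right) = \left(\left(7 + 1085 + 14 \sqrt{-113}\right) + 40450\right) 26402 = \left(\left(7 + 1085 + 14 i \sqrt{113}\right) + 40450\right) 26402 = \left(\left(1092 + 14 i \sqrt{113}\right) + 40450\right) 26402 = \left(41542 + 14 i \sqrt{113}\right) 26402 = 1096791884 + 369628 i \sqrt{113}$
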